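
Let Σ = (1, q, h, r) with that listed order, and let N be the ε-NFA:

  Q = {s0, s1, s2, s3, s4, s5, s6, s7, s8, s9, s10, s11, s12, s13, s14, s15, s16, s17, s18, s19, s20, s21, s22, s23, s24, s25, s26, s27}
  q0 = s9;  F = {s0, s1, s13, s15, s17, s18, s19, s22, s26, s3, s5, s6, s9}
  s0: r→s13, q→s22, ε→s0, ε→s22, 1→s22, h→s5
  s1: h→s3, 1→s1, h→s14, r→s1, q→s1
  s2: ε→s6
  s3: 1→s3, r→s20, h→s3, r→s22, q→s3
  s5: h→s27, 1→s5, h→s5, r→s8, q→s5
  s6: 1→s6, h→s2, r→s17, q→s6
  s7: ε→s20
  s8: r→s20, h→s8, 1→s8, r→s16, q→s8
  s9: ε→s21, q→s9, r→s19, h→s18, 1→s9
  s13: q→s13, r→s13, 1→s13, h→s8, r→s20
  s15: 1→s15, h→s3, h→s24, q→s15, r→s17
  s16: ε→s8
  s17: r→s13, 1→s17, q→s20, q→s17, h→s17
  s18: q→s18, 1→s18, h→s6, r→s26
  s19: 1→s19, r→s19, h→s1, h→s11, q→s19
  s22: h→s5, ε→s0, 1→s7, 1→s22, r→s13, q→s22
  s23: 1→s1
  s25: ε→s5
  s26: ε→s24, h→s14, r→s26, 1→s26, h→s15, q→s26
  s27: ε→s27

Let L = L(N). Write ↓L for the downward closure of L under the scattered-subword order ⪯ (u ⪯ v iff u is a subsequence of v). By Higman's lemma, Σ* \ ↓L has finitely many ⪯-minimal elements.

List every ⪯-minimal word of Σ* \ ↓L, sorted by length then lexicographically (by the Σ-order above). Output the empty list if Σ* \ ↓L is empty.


|Q|=28, |F|=13, |δ|=77 (10 ε).
min D↑ (13 st, q0=0, F={11}): 0:1→0,q→0,h→1,r→2 1:1→1,q→1,h→3,r→4 2:1→2,q→2,h→5,r→2 3:1→3,q→3,h→3,r→6 4:1→4,q→4,h→7,r→4 5:1→5,q→5,h→8,r→5 6:1→6,q→6,h→6,r→9 7:1→7,q→7,h→8,r→6 8:1→8,q→8,h→8,r→10 9:1→9,q→9,h→11,r→9 10:1→10,q→10,h→12,r→9 11:1→11,q→11,h→11,r→11 12:1→12,q→12,h→12,r→11.
'hhrrh': |S_i|=[23, 20, 16, 10, 4, 3] end={s16,s20,s8} — reject; 5/5 single-dels accept.
'rhhrhr': N↓-sim [23, 18, 16, 13, 9, 5, 3] end={s16,s20,s8} rej; 6/6 single-dels accept.
2 minimals (antichain).

A = [hhrrh, rhhrhr].


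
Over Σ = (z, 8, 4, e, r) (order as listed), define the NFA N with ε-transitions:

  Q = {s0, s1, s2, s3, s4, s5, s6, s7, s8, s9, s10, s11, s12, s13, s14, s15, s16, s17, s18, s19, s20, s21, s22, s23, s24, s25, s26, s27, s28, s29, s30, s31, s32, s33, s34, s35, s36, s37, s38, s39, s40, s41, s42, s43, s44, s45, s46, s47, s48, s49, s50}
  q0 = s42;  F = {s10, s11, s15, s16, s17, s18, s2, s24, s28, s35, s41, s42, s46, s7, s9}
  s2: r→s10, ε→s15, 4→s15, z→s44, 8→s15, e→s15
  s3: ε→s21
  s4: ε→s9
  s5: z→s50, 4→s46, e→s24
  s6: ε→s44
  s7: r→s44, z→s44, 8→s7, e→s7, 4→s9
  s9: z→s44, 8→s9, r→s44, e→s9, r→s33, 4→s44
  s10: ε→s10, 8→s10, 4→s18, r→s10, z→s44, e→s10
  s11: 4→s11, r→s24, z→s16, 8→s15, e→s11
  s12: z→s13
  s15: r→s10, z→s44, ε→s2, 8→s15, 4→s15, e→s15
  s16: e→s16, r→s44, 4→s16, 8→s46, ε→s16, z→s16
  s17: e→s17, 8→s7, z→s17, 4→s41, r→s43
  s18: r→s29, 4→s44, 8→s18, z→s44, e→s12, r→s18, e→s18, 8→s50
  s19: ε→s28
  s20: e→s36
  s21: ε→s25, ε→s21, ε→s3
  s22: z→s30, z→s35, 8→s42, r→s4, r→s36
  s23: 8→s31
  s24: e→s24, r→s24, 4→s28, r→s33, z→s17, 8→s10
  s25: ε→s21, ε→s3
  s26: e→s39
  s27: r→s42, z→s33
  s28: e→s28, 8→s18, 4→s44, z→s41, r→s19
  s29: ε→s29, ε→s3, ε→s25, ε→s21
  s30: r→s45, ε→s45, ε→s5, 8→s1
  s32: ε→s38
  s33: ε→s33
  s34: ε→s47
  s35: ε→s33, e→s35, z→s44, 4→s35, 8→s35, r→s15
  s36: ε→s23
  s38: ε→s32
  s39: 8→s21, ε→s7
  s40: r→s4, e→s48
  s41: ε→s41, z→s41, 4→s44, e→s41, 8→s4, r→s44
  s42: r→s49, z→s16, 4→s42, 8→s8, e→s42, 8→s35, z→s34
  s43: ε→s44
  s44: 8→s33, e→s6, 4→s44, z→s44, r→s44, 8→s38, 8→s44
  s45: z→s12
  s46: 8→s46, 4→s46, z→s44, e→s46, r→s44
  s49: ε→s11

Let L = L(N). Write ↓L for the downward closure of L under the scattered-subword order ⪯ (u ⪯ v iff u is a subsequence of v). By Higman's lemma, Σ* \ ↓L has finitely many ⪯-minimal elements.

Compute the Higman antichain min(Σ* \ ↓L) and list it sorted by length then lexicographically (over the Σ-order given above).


|Q|=51, |F|=15, |δ|=138 (29 ε).
min D↑ (15 st, q0=0, F={5}): 0:z→1,8→2,4→0,e→0,r→3 1:z→1,8→4,4→1,e→1,r→5 2:z→5,8→2,4→2,e→2,r→6 3:z→1,8→6,4→3,e→3,r→7 4:z→5,8→4,4→4,e→4,r→5 5:z→5,8→5,4→5,e→5,r→5 6:z→5,8→6,4→6,e→6,r→8 7:z→9,8→8,4→10,e→7,r→7 8:z→5,8→8,4→11,e→8,r→8 9:z→9,8→12,4→13,e→9,r→5 10:z→13,8→11,4→5,e→10,r→10 11:z→5,8→11,4→5,e→11,r→11 12:z→5,8→12,4→14,e→12,r→5 13:z→13,8→14,4→5,e→13,r→5 14:z→5,8→14,4→5,e→14,r→5 (ε-aug+det+¬).
'zr': run [34, 16, 6] end={s32,s33,s38,s43,s44,s6} ∉↓L; 2/2 single-dels accept.
'8z': run [34, 22, 6] end={s13,s32,s33,s38,s44,s6} — reject; 2/2 single-dels accept.
'rr44': N↓-sim [34, 29, 23, 18, 5] end={s32,s33,s38,s44,s6} — reject; 4/4 del acc.
3 obstructions.

min(Σ*\↓L) = [zr, 8z, rr44].


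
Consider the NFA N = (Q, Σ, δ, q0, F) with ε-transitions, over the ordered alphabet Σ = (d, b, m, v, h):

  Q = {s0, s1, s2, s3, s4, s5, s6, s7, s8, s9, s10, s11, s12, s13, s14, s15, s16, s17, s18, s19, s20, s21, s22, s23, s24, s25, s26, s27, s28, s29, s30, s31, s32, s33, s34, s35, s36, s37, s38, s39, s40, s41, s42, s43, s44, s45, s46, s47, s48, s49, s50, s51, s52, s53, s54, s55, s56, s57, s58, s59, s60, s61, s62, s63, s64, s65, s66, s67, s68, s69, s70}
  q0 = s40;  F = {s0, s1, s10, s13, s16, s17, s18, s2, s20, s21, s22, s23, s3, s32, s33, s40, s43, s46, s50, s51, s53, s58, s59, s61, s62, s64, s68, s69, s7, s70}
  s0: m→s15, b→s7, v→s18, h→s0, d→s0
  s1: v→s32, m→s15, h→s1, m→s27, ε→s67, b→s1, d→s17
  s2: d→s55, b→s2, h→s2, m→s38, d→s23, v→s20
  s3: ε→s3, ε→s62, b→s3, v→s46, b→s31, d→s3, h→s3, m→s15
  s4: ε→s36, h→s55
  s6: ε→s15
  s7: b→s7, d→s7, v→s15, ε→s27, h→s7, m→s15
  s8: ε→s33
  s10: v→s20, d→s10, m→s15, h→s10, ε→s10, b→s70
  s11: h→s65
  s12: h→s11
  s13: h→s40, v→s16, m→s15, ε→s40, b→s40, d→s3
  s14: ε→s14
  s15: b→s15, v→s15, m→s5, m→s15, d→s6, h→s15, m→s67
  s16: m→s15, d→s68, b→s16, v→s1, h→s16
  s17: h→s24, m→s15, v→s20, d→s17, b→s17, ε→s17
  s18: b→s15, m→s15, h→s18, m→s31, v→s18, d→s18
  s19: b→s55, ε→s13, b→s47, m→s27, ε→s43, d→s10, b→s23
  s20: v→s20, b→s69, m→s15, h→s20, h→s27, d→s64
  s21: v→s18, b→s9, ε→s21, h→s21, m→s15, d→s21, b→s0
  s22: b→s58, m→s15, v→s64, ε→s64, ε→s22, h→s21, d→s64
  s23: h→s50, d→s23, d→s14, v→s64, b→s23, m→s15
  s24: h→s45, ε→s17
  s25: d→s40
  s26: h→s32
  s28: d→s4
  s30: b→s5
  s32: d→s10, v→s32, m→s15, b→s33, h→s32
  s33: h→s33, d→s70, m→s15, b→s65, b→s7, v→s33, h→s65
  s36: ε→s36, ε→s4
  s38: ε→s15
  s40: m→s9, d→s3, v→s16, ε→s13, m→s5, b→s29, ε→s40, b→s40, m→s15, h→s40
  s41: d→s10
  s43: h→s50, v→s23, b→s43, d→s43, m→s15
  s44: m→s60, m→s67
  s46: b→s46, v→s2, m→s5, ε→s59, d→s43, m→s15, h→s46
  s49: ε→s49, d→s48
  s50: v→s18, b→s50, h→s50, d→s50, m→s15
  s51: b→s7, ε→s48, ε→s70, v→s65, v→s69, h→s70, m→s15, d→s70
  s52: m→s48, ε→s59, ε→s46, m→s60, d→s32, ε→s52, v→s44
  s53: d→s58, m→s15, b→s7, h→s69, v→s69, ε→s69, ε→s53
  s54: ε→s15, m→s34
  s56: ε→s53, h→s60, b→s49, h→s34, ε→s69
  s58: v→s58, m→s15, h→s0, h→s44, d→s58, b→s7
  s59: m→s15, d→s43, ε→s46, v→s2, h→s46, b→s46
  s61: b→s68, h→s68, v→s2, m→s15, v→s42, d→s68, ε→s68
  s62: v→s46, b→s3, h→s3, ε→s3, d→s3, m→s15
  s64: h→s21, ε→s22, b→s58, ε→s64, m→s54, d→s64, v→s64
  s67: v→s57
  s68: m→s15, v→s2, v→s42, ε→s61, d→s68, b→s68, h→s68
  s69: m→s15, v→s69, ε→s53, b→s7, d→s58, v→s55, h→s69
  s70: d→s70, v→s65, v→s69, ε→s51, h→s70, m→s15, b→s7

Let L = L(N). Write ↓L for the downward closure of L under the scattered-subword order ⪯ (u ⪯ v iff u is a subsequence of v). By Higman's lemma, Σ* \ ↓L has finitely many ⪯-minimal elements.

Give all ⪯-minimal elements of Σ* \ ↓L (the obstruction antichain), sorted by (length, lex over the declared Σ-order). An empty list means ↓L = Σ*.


A = [m, dvdhvb, vvvbbv].

|Q|=71, |F|=30, |δ|=244 (42 ε).
min D↑ (24 st, q0=0, F={2}): 0:d→1,b→0,m→2,v→3,h→0 1:d→1,b→1,m→2,v→4,h→1 2:d→2,b→2,m→2,v→2,h→2 3:d→5,b→3,m→2,v→6,h→3 4:d→7,b→4,m→2,v→8,h→4 5:d→5,b→5,m→2,v→8,h→5 6:d→9,b→6,m→2,v→10,h→6 7:d→7,b→7,m→2,v→11,h→12 8:d→11,b→8,m→2,v→13,h→8 9:d→9,b→9,m→2,v→13,h→9 10:d→14,b→15,m→2,v→10,h→10 11:d→11,b→11,m→2,v→16,h→12 12:d→12,b→12,m→2,v→17,h→12 13:d→16,b→18,m→2,v→13,h→13 14:d→14,b→19,m→2,v→13,h→14 15:d→19,b→20,m→2,v→15,h→15 16:d→16,b→21,m→2,v→16,h→22 17:d→17,b→2,m→2,v→17,h→17 18:d→21,b→20,m→2,v→18,h→18 19:d→19,b→20,m→2,v→18,h→19 20:d→20,b→20,m→2,v→2,h→20 21:d→21,b→20,m→2,v→21,h→23 22:d→22,b→23,m→2,v→17,h→22 23:d→23,b→20,m→2,v→17,h→23 [Hopcroft].
'm': |S_i|=[51, 12] end={s15,s27,s31,s34,s38,s5,s54,s57,s6,s60,s67,s9} ∉↓L; 1/1 del acc.
'dvdhvb': N↓-sim [51, 44, 33, 24, 15, 7, 5] end={s15,s5,s57,s6,s67} rej; 6/6 single-dels accept.
'vvvbbv': N↓-sim [51, 46, 40, 30, 22, 8, 5] end={s15,s5,s57,s6,s67} rej; 6/6 del acc.
3 minimals (antichain).


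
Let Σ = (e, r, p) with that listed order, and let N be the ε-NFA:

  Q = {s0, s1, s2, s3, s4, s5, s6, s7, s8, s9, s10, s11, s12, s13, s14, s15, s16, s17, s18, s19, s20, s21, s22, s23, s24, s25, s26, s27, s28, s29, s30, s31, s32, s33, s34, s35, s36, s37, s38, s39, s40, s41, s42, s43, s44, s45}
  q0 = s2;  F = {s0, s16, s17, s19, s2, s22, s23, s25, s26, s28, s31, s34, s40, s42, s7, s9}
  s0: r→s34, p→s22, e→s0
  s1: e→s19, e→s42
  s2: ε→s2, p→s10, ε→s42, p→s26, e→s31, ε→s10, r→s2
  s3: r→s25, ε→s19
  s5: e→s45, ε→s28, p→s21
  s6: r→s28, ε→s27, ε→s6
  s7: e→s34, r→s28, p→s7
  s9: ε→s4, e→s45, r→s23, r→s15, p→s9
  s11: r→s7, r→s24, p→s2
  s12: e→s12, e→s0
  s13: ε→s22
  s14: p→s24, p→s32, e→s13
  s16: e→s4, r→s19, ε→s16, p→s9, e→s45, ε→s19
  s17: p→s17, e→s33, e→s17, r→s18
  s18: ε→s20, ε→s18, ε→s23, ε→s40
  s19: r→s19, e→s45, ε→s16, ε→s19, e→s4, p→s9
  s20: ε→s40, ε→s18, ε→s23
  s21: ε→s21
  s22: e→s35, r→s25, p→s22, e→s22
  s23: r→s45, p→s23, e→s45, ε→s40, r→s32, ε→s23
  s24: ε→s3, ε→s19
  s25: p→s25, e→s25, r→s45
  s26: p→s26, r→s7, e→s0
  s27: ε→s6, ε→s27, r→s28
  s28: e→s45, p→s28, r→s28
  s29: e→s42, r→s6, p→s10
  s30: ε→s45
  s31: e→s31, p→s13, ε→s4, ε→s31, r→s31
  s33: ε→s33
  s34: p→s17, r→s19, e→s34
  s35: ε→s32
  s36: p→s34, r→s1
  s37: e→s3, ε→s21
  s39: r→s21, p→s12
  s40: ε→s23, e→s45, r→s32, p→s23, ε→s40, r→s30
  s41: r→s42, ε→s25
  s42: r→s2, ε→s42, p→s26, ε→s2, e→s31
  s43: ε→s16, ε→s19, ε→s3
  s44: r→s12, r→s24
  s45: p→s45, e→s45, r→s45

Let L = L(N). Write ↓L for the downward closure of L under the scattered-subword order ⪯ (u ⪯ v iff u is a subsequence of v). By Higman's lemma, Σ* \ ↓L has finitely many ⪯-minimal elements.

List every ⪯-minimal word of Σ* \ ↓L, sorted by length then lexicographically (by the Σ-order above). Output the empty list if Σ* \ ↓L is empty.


|Q|=46, |F|=16, |δ|=126 (41 ε).
min D↑ (14 st, q0=0, F={9}): 0:e→1,r→0,p→2 1:e→1,r→1,p→3 2:e→4,r→5,p→2 3:e→3,r→6,p→3 4:e→4,r→7,p→3 5:e→7,r→8,p→5 6:e→6,r→9,p→6 7:e→7,r→10,p→11 8:e→9,r→8,p→8 9:e→9,r→9,p→9 10:e→9,r→10,p→12 11:e→11,r→13,p→11 12:e→9,r→13,p→12 13:e→9,r→9,p→13.
'eprr': |S_i|=[27, 21, 16, 9, 3] end={s30,s32,s45} ∉↓L; 4/4 single-dels accept.
'prre': run [27, 24, 18, 13, 2] end={s4,s45} — reject; 4/4 deletions ∈↓L.
2 words, ⪯-incomp.

Antichain: [eprr, prre].


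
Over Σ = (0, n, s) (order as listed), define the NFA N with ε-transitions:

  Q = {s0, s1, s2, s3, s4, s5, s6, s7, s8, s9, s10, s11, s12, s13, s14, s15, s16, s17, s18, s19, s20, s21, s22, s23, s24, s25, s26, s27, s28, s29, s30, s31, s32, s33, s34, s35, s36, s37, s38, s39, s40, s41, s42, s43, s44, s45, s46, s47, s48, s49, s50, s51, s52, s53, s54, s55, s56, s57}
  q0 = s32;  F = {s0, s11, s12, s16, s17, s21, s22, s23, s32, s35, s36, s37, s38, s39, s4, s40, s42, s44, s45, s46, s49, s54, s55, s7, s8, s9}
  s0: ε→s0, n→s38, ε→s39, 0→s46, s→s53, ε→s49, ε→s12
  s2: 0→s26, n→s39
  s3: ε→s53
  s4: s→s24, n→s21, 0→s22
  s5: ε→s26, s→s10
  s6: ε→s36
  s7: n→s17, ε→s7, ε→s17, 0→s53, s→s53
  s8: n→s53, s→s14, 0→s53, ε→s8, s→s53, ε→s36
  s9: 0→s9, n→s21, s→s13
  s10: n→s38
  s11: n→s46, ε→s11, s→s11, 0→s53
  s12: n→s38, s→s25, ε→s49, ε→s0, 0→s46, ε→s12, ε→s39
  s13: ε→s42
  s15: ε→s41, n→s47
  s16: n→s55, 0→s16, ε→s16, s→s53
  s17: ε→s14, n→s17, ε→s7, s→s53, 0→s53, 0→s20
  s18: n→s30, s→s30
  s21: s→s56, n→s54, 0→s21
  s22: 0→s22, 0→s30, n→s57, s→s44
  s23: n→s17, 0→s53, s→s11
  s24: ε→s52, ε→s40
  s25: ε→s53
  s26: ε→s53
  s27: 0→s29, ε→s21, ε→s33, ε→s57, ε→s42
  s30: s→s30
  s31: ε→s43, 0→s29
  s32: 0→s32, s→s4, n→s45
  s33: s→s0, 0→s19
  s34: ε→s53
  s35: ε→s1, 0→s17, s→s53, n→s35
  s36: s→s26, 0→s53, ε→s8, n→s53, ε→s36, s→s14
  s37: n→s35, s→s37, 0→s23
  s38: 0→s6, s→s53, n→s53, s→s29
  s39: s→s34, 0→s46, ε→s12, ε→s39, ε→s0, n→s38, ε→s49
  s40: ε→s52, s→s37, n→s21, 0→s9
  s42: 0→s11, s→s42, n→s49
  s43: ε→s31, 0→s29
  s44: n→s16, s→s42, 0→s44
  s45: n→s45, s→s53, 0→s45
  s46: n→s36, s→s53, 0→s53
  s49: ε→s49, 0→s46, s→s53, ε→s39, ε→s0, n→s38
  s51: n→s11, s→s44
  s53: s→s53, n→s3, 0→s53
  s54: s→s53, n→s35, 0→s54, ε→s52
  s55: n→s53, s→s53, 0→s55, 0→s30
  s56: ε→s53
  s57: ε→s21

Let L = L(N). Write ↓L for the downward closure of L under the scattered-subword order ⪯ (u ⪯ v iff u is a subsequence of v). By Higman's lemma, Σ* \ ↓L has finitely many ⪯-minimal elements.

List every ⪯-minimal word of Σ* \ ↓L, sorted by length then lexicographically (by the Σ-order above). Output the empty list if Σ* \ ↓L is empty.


min(Σ*\↓L) = [ns, sss00, s0snnn, snnn00].

|Q|=58, |F|=26, |δ|=148 (46 ε).
min D↑ (22 st, q0=0, F={3}): 0:0→0,n→1,s→2 1:0→1,n→1,s→3 2:0→4,n→5,s→6 3:0→3,n→3,s→3 4:0→4,n→5,s→7 5:0→5,n→8,s→3 6:0→9,n→5,s→10 7:0→7,n→11,s→12 8:0→8,n→13,s→3 9:0→9,n→5,s→12 10:0→14,n→13,s→10 11:0→11,n→15,s→3 12:0→16,n→17,s→12 13:0→18,n→13,s→3 14:0→3,n→18,s→16 15:0→15,n→3,s→3 16:0→3,n→19,s→16 17:0→19,n→20,s→3 18:0→3,n→18,s→3 19:0→3,n→21,s→3 20:0→21,n→3,s→3 21:0→3,n→3,s→3.
'ns': run [42, 30, 9] end={s14,s25,s26,s29,s3,s30,s34,s53,s56} — reject; 2/2 deletions ∈↓L.
'sss00': N↓-sim [42, 40, 37, 28, 13, 3] end={s20,s3,s53} ∉↓L; 5/5 deletions ∈↓L.
's0snnn': run [42, 40, 36, 24, 19, 11, 2] end={s3,s53} ∉↓L; 6/6 deletions ∈↓L.
'snnn00': N↓-sim [42, 40, 29, 18, 8, 6, 3] end={s20,s3,s53} — reject; 6/6 deletions ∈↓L.
4 words, ⪯-incomp.


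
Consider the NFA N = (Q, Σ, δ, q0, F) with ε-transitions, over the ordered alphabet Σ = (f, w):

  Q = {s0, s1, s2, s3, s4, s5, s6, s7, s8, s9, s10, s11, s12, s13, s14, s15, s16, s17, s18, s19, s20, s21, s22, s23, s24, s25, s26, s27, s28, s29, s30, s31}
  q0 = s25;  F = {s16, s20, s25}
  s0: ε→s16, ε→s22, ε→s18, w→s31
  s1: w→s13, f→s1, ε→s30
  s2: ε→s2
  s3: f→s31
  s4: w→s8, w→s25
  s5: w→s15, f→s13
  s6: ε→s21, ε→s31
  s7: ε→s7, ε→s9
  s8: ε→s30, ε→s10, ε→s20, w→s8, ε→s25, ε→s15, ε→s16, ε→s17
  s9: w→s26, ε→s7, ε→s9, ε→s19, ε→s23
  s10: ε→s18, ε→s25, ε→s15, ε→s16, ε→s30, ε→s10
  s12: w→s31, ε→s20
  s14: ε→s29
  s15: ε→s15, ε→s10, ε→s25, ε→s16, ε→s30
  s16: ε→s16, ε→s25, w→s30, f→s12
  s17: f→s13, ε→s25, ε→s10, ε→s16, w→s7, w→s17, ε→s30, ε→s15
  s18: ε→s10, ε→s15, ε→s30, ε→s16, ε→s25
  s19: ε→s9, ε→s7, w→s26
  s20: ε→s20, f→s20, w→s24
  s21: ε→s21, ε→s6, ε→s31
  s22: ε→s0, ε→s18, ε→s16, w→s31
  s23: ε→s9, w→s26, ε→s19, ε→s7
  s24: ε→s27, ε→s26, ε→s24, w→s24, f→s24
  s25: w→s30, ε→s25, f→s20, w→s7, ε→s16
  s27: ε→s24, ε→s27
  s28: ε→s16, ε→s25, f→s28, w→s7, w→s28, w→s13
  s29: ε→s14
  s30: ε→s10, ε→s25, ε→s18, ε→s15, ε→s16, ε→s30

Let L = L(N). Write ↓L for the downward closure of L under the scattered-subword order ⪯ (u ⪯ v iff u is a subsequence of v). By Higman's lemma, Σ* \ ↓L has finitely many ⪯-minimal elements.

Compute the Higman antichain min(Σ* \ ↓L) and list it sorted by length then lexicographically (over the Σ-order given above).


Antichain: [fw].

|Q|=32, |F|=3, |δ|=103 (73 ε).
min D↑ (3 st, q0=0, F={2}): 0:f→1,w→0 1:f→1,w→2 2:f→2,w→2.
'fw': |S_i|=[16, 6, 4] end={s24,s26,s27,s31} ∉↓L; 2/2 single-dels accept.
1 obstructions.


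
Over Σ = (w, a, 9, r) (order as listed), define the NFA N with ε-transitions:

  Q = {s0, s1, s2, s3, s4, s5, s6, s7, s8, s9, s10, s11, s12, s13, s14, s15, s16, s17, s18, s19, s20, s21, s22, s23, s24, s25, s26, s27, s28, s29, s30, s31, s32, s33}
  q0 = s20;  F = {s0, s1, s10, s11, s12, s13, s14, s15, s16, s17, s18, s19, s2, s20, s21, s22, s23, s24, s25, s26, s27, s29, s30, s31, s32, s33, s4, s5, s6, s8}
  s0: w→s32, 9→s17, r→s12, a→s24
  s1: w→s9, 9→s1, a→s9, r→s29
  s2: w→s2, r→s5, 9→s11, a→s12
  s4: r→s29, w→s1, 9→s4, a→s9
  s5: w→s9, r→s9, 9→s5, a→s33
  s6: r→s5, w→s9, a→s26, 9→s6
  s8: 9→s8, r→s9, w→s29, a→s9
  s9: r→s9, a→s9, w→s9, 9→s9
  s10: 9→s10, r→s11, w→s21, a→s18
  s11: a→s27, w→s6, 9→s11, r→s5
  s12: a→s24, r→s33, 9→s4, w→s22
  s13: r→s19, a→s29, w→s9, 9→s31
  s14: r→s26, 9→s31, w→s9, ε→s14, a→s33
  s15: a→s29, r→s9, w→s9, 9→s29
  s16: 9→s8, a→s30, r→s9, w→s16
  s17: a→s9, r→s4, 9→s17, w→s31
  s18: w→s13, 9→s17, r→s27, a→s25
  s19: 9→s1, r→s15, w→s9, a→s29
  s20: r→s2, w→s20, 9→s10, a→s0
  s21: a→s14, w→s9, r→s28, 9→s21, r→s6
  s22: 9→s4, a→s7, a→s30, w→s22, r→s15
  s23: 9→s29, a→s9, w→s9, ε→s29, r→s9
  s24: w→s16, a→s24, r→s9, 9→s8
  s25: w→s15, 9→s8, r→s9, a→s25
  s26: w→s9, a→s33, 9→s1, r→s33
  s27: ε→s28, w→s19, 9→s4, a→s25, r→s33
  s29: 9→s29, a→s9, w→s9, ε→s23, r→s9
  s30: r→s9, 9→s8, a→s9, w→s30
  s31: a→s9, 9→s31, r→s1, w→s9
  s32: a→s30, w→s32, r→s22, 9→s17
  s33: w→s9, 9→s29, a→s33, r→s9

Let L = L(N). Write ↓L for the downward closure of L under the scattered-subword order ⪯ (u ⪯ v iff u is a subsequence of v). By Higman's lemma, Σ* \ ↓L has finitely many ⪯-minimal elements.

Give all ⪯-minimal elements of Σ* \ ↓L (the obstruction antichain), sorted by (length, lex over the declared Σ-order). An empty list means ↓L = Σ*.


Antichain: [aar, a9a, 9ww, rrw, rrr, awaa].

|Q|=34, |F|=30, |δ|=130 (4 ε).
min D↑ (30 st, q0=0, F={16}): 0:w→0,a→1,9→2,r→3 1:w→4,a→5,9→6,r→7 2:w→8,a→9,9→2,r→10 3:w→3,a→7,9→10,r→11 4:w→4,a→12,9→6,r→13 5:w→14,a→5,9→15,r→16 6:w→17,a→16,9→6,r→18 7:w→13,a→5,9→18,r→19 8:w→16,a→20,9→8,r→21 9:w→22,a→23,9→6,r→24 10:w→21,a→24,9→10,r→11 11:w→16,a→19,9→11,r→16 12:w→12,a→16,9→15,r→16 13:w→13,a→12,9→18,r→25 14:w→14,a→12,9→15,r→16 15:w→26,a→16,9→15,r→16 16:w→16,a→16,9→16,r→16 17:w→16,a→16,9→17,r→27 18:w→27,a→16,9→18,r→26 19:w→16,a→19,9→26,r→16 20:w→16,a→19,9→17,r→28 21:w→16,a→28,9→21,r→11 22:w→16,a→26,9→17,r→29 23:w→25,a→23,9→15,r→16 24:w→29,a→23,9→18,r→19 25:w→16,a→26,9→26,r→16 26:w→16,a→16,9→26,r→16 27:w→16,a→16,9→27,r→26 28:w→16,a→19,9→27,r→19 29:w→16,a→26,9→27,r→25 [Hopcroft].
'aar': run [33, 26, 11, 1] end={s9} — reject; 3/3 single-dels accept.
'a9a': N↓-sim [33, 26, 8, 1] end={s9} rej; 3/3 del acc.
'9ww': run [33, 23, 15, 1] end={s9} — reject; 3/3 deletions ∈↓L.
'rrw': N↓-sim [33, 23, 6, 1] end={s9} ∉↓L; 3/3 del acc.
'rrr': run [33, 23, 6, 1] end={s9} rej; 3/3 deletions ∈↓L.
'awaa': |S_i|=[33, 26, 16, 6, 1] end={s9} ∉↓L; 4/4 single-dels accept.
6 words, ⪯-incomp.


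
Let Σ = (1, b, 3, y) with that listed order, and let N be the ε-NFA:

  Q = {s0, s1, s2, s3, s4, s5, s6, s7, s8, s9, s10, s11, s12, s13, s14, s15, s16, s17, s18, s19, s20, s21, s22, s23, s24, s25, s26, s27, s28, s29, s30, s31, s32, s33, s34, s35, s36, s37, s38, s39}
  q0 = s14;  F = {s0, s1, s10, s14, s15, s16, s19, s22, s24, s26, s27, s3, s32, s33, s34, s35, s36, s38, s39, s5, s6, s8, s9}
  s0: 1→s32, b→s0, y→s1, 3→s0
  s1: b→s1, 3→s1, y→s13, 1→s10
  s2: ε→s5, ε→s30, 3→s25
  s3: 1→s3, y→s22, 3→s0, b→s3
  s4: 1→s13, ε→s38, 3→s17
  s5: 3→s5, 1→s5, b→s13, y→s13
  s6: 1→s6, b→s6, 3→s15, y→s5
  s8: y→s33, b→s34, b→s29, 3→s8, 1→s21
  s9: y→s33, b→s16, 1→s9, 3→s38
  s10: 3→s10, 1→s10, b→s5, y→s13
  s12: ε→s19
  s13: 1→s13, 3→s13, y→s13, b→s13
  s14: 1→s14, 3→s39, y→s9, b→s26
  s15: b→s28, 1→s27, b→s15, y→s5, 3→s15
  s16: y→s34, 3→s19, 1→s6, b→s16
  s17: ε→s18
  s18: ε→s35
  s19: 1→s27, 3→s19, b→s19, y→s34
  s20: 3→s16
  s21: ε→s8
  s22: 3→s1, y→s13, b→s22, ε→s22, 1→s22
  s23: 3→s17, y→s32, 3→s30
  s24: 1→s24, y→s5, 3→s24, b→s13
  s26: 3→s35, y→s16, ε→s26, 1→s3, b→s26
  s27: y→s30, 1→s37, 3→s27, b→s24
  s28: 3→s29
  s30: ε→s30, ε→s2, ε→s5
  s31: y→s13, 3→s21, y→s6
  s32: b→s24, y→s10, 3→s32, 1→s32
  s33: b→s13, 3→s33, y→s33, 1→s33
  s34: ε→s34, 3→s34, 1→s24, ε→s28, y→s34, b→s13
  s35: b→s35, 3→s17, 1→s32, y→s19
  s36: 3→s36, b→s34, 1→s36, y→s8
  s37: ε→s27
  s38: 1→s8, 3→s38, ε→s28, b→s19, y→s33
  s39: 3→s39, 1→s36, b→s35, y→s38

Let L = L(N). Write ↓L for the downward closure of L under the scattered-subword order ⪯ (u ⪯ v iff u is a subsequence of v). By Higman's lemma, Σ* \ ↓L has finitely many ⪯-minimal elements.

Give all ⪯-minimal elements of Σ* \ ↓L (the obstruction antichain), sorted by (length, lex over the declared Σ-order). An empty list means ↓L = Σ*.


|Q|=40, |F|=23, |δ|=125 (16 ε).
min D↑ (24 st, q0=0, F={17}): 0:1→0,b→1,3→2,y→3 1:1→4,b→1,3→5,y→6 2:1→7,b→5,3→2,y→8 3:1→3,b→6,3→8,y→9 4:1→4,b→4,3→10,y→11 5:1→12,b→5,3→5,y→13 6:1→14,b→6,3→13,y→15 7:1→7,b→15,3→7,y→16 8:1→16,b→13,3→8,y→9 9:1→9,b→17,3→9,y→9 10:1→12,b→10,3→10,y→18 11:1→11,b→11,3→18,y→17 12:1→12,b→19,3→12,y→20 13:1→21,b→13,3→13,y→15 14:1→14,b→14,3→22,y→23 15:1→19,b→17,3→15,y→15 16:1→16,b→15,3→16,y→9 17:1→17,b→17,3→17,y→17 18:1→20,b→18,3→18,y→17 19:1→19,b→17,3→19,y→23 20:1→20,b→23,3→20,y→17 21:1→21,b→19,3→21,y→23 22:1→21,b→22,3→22,y→23 23:1→23,b→17,3→23,y→17 [Hopcroft].
'yyb': N↓-sim [33, 23, 10, 1] end={s13} — reject; 3/3 single-dels accept.
'b1yy': N↓-sim [33, 25, 18, 8, 1] end={s13} ∉↓L; 4/4 single-dels accept.
'31bb': run [33, 26, 17, 6, 1] end={s13} — reject; 4/4 deletions ∈↓L.
3 minimals (antichain).

min(Σ*\↓L) = [yyb, b1yy, 31bb].


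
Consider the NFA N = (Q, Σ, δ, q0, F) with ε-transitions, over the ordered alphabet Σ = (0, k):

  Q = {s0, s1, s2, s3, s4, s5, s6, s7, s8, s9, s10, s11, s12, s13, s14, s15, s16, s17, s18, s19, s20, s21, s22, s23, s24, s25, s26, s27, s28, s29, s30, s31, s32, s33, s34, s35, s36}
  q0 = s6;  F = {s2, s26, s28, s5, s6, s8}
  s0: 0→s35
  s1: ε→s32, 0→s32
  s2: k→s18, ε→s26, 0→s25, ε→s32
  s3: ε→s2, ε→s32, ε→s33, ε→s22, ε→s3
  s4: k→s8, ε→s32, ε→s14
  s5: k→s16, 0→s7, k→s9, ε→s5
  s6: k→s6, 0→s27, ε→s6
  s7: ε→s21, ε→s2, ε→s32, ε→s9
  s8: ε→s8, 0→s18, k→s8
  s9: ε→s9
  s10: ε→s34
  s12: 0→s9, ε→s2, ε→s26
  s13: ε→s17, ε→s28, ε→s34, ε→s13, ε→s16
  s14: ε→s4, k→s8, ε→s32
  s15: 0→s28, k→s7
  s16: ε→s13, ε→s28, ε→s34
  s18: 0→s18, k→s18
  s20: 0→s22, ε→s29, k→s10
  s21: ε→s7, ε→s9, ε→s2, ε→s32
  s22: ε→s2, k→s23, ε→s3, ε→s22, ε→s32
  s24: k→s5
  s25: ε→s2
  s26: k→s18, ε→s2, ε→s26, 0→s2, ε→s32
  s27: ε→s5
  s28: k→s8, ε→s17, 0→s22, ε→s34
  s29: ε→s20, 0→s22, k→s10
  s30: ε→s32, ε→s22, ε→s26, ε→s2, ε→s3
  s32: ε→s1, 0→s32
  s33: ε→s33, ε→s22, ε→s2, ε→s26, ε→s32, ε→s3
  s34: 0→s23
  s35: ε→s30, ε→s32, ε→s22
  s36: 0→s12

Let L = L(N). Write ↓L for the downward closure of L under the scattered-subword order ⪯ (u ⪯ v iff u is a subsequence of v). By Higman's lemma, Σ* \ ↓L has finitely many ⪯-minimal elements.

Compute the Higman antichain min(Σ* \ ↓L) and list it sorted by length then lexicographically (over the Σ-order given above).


min(Σ*\↓L) = [00k, 0kk0].

|Q|=37, |F|=6, |δ|=94 (63 ε).
min D↑ (6 st, q0=0, F={4}): 0:0→1,k→0 1:0→2,k→3 2:0→2,k→4 3:0→2,k→5 4:0→4,k→4 5:0→4,k→5 [Hopcroft].
'00k': N↓-sim [22, 21, 13, 2] end={s18,s23} — reject; 3/3 deletions ∈↓L.
'0kk0': |S_i|=[22, 21, 17, 3, 1] end={s18} ∉↓L; 4/4 deletions ∈↓L.
2 obstructions.


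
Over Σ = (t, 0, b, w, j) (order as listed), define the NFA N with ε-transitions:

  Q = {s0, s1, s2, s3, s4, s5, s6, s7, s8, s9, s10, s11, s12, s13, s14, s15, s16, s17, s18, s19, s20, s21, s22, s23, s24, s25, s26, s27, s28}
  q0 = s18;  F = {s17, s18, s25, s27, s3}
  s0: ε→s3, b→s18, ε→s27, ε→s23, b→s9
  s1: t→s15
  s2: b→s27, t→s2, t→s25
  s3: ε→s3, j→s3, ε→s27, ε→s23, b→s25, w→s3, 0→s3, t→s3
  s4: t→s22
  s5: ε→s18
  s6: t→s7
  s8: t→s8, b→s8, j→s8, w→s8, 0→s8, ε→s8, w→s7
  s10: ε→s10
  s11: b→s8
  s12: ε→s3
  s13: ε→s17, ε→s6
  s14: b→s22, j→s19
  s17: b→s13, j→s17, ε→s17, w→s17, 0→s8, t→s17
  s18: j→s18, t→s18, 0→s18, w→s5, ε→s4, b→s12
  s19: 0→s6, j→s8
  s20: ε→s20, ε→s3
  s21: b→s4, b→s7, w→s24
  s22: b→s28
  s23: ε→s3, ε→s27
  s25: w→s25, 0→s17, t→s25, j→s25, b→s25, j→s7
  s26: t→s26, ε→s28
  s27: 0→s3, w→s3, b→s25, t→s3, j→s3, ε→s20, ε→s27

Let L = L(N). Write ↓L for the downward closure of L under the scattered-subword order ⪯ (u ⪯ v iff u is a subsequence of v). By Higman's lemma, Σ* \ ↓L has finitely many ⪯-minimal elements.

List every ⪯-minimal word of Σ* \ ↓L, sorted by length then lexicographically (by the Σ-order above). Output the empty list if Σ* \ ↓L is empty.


|Q|=29, |F|=5, |δ|=71 (21 ε).
min D↑ (5 st, q0=0, F={4}): 0:t→0,0→0,b→1,w→0,j→0 1:t→1,0→1,b→2,w→1,j→1 2:t→2,0→3,b→2,w→2,j→2 3:t→3,0→4,b→3,w→3,j→3 4:t→4,0→4,b→4,w→4,j→4 (ε-aug+det+¬).
'bb00': run [16, 12, 6, 5, 2] end={s7,s8} rej; 4/4 single-dels accept.
1 minimals (antichain).

Antichain: [bb00].


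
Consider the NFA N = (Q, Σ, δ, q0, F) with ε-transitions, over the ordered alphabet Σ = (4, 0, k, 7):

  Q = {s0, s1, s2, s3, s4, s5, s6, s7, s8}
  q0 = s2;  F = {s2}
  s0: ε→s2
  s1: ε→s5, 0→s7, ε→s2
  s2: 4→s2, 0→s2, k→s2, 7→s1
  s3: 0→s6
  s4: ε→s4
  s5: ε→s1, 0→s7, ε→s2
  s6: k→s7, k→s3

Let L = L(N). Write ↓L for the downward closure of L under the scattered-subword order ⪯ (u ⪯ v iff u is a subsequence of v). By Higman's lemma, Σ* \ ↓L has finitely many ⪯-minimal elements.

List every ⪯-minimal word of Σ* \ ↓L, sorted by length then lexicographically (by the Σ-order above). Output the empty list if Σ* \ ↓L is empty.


min(Σ*\↓L) = [].

|Q|=9, |F|=1, |δ|=15 (6 ε).
min D↑ (1 st, q0=0, F={}): 0:4→0,0→0,k→0,7→0 [Hopcroft].
L(D↑) = ∅; no obstructions.


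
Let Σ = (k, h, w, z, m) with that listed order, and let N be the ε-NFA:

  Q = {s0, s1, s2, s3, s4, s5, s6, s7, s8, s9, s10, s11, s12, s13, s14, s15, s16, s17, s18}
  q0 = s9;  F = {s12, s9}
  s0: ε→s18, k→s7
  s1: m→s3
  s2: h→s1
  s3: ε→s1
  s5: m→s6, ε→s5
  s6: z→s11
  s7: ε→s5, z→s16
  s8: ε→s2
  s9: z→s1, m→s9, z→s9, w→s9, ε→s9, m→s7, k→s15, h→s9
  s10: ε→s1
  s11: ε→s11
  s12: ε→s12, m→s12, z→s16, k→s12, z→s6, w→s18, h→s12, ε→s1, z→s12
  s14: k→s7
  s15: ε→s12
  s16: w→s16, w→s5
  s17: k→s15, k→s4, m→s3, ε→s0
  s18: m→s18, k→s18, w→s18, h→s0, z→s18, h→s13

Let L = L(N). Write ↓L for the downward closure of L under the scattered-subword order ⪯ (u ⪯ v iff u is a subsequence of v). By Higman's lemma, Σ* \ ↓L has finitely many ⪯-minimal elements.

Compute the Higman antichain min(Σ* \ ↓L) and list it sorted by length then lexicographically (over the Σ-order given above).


|Q|=19, |F|=2, |δ|=44 (12 ε).
min D↑ (3 st, q0=0, F={2}): 0:k→1,h→0,w→0,z→0,m→0 1:k→1,h→1,w→2,z→1,m→1 2:k→2,h→2,w→2,z→2,m→2 (ε-aug+det+¬).
'kw': run [13, 12, 8] end={s0,s11,s13,s16,s18,s5,s6,s7} ∉↓L; 2/2 deletions ∈↓L.
1 words, ⪯-incomp.

min(Σ*\↓L) = [kw].


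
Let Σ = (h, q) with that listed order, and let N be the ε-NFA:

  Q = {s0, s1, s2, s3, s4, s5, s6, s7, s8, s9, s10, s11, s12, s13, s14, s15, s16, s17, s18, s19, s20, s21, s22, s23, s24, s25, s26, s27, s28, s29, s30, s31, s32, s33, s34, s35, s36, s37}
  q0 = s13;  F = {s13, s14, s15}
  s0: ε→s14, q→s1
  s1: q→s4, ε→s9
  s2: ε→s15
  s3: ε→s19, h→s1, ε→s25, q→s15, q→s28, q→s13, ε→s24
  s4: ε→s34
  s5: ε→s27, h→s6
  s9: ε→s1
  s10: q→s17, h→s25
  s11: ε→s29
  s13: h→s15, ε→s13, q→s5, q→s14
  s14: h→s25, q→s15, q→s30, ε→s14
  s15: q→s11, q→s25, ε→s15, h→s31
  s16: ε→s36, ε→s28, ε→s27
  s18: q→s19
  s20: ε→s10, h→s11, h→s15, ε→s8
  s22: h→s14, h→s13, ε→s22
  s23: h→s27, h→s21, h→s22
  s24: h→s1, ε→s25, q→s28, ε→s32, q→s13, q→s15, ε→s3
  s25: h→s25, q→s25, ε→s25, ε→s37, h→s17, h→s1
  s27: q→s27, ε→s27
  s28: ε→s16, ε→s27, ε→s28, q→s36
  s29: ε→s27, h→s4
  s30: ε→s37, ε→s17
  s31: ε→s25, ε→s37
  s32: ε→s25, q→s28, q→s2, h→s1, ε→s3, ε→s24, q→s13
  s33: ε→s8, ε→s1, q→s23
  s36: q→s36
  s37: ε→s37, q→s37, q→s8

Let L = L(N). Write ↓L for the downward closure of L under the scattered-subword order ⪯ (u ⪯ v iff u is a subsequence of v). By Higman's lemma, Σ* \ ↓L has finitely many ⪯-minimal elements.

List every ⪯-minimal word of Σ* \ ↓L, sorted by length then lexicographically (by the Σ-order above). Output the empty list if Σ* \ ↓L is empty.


|Q|=38, |F|=3, |δ|=84 (39 ε).
min D↑ (4 st, q0=0, F={3}): 0:h→1,q→2 1:h→3,q→3 2:h→3,q→1 3:h→3,q→3.
'hh': N↓-sim [18, 14, 9] end={s1,s17,s25,s31,s34,s37,s4,s8,s9} rej; 2/2 del acc.
'hq': N↓-sim [18, 14, 11] end={s1,s11,s17,s25,s27,s29,s34,s37,s4,s8,s9} ∉↓L; 2/2 deletions ∈↓L.
'qh': |S_i|=[18, 17, 10] end={s1,s17,s25,s31,s34,s37,s4,s6,s8,s9} ∉↓L; 2/2 deletions ∈↓L.
'qqq': |S_i|=[18, 17, 14, 11] end={s1,s11,s17,s25,s27,s29,s34,s37,s4,s8,s9} ∉↓L; 3/3 single-dels accept.
4 words, ⪯-incomp.

min(Σ*\↓L) = [hh, hq, qh, qqq].


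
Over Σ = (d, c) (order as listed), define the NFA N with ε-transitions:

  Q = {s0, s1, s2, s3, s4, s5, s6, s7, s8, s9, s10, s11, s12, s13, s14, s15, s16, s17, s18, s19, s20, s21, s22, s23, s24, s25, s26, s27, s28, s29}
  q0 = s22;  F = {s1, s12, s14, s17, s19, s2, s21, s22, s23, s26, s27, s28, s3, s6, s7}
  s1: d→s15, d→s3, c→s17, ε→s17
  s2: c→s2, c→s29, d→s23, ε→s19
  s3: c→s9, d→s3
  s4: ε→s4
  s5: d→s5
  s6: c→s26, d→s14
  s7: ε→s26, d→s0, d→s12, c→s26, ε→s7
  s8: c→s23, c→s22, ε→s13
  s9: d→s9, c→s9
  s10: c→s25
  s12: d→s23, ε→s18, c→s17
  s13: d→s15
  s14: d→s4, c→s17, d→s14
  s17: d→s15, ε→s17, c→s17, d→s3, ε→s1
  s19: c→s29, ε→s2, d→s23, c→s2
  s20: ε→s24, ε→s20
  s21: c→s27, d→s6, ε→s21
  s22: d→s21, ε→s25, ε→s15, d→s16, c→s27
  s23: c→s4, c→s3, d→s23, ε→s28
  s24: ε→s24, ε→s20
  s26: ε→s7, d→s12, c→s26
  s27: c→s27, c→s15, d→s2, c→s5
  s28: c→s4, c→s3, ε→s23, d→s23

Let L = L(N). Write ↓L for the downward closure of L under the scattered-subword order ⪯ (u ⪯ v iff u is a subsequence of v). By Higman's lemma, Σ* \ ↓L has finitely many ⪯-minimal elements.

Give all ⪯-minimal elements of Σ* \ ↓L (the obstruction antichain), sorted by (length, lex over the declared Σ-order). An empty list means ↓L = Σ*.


Antichain: [cddcc, dddcdc].

|Q|=30, |F|=15, |δ|=68 (20 ε).
min D↑ (12 st, q0=0, F={11}): 0:d→1,c→2 1:d→3,c→2 2:d→4,c→2 3:d→5,c→6 4:d→7,c→4 5:d→5,c→8 6:d→9,c→6 7:d→7,c→10 8:d→10,c→8 9:d→7,c→8 10:d→10,c→11 11:d→11,c→11 (ε-aug+det+¬).
'cddcc': run [24, 18, 15, 7, 3, 1] end={s9} rej; 5/5 del acc.
'dddcdc': run [24, 22, 19, 13, 6, 3, 1] end={s9} — reject; 6/6 deletions ∈↓L.
2 obstructions.


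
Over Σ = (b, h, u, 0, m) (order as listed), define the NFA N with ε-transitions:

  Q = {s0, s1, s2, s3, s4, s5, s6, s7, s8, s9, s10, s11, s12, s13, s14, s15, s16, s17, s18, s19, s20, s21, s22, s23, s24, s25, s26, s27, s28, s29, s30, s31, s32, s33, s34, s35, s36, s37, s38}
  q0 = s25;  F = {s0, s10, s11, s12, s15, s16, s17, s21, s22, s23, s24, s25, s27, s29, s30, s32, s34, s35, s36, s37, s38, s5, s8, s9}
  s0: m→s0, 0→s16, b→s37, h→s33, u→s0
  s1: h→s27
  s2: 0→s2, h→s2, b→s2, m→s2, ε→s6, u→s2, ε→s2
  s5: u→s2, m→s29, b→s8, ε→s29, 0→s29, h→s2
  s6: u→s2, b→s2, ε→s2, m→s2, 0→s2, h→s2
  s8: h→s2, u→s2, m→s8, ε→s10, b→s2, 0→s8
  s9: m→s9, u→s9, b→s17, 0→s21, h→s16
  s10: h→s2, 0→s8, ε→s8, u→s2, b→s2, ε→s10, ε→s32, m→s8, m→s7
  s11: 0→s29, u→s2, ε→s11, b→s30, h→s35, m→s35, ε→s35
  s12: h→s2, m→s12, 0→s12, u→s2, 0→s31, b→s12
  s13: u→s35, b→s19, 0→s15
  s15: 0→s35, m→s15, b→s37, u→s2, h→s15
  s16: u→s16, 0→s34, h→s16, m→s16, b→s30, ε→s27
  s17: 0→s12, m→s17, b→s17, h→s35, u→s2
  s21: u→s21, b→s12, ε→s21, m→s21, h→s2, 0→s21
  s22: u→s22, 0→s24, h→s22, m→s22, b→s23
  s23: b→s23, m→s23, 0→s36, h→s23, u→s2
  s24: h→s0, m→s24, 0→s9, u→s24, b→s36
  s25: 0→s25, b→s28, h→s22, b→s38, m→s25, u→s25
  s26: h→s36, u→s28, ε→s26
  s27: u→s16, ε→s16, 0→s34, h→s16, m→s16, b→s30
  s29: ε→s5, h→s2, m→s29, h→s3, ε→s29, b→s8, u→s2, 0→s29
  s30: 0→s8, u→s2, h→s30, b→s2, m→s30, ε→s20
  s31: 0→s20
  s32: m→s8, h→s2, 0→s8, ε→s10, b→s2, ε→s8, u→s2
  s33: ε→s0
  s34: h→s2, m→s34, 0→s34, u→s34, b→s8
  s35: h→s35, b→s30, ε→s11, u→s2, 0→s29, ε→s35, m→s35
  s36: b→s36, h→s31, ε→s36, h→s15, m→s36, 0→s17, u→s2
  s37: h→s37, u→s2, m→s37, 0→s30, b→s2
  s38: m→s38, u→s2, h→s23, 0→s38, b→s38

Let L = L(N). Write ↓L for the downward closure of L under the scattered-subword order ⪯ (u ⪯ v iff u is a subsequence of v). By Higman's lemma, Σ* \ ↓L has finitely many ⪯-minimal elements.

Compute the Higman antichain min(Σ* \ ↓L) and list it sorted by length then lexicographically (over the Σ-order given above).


|Q|=39, |F|=24, |δ|=165 (23 ε).
min D↑ (20 st, q0=0, F={4}): 0:b→1,h→2,u→0,0→0,m→0 1:b→1,h→3,u→4,0→1,m→1 2:b→3,h→2,u→2,0→5,m→2 3:b→3,h→3,u→4,0→6,m→3 4:b→4,h→4,u→4,0→4,m→4 5:b→6,h→7,u→5,0→8,m→5 6:b→6,h→9,u→4,0→10,m→6 7:b→11,h→7,u→7,0→12,m→7 8:b→10,h→12,u→8,0→13,m→8 9:b→11,h→9,u→4,0→14,m→9 10:b→10,h→14,u→4,0→15,m→10 11:b→4,h→11,u→4,0→16,m→11 12:b→16,h→12,u→12,0→17,m→12 13:b→15,h→4,u→13,0→13,m→13 14:b→16,h→14,u→4,0→18,m→14 15:b→15,h→4,u→4,0→15,m→15 16:b→4,h→16,u→4,0→19,m→16 17:b→19,h→4,u→17,0→17,m→17 18:b→19,h→4,u→4,0→18,m→18 19:b→4,h→4,u→4,0→19,m→19 (ε-aug+det+¬).
'bu': |S_i|=[32, 22, 2] end={s2,s6} ∉↓L; 2/2 del acc.
'h0hbb': run [32, 29, 27, 21, 9, 2] end={s2,s6} rej; 5/5 deletions ∈↓L.
'h000h': N↓-sim [32, 29, 27, 21, 14, 3] end={s2,s3,s6} rej; 5/5 del acc.
3 minimals (antichain).

Antichain: [bu, h0hbb, h000h].


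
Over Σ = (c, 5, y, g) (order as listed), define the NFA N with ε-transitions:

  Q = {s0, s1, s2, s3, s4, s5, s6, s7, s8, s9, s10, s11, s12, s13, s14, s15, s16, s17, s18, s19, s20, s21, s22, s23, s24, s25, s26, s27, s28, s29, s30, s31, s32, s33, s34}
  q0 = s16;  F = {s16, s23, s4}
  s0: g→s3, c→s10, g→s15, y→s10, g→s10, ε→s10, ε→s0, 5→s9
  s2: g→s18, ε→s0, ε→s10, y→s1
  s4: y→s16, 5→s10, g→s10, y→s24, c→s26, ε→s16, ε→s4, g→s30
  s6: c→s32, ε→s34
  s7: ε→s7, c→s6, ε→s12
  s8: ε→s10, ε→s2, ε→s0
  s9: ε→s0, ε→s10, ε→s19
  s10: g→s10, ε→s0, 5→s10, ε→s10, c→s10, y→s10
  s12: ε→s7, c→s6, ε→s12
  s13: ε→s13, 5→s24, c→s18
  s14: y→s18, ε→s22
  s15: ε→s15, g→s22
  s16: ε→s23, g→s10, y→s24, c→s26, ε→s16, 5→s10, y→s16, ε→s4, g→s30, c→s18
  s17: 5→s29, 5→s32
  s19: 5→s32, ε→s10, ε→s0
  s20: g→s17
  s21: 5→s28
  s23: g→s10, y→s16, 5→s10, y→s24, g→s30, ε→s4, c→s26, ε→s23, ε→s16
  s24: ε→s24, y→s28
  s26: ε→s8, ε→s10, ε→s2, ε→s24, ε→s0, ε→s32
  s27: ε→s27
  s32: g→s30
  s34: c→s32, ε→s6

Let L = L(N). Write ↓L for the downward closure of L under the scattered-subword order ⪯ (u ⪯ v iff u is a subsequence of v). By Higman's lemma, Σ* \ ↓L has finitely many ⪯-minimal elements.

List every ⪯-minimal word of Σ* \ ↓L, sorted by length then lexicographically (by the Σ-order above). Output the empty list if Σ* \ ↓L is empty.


Antichain: [c, 5, g].

|Q|=35, |F|=3, |δ|=85 (39 ε).
min D↑ (2 st, q0=0, F={1}): 0:c→1,5→1,y→0,g→1 1:c→1,5→1,y→1,g→1 (ε-aug+det+¬).
'c': N↓-sim [19, 16] end={s0,s1,s10,s15,s18,s19,s2,s22,s24,s26,s28,s3,…} — reject; 1/1 del acc.
'5': run [19, 9] end={s0,s10,s15,s19,s22,s3,s30,s32,s9} rej; 1/1 del acc.
'g': |S_i|=[19, 10] end={s0,s10,s15,s18,s19,s22,s3,s30,s32,s9} ∉↓L; 1/1 del acc.
3 obstructions.


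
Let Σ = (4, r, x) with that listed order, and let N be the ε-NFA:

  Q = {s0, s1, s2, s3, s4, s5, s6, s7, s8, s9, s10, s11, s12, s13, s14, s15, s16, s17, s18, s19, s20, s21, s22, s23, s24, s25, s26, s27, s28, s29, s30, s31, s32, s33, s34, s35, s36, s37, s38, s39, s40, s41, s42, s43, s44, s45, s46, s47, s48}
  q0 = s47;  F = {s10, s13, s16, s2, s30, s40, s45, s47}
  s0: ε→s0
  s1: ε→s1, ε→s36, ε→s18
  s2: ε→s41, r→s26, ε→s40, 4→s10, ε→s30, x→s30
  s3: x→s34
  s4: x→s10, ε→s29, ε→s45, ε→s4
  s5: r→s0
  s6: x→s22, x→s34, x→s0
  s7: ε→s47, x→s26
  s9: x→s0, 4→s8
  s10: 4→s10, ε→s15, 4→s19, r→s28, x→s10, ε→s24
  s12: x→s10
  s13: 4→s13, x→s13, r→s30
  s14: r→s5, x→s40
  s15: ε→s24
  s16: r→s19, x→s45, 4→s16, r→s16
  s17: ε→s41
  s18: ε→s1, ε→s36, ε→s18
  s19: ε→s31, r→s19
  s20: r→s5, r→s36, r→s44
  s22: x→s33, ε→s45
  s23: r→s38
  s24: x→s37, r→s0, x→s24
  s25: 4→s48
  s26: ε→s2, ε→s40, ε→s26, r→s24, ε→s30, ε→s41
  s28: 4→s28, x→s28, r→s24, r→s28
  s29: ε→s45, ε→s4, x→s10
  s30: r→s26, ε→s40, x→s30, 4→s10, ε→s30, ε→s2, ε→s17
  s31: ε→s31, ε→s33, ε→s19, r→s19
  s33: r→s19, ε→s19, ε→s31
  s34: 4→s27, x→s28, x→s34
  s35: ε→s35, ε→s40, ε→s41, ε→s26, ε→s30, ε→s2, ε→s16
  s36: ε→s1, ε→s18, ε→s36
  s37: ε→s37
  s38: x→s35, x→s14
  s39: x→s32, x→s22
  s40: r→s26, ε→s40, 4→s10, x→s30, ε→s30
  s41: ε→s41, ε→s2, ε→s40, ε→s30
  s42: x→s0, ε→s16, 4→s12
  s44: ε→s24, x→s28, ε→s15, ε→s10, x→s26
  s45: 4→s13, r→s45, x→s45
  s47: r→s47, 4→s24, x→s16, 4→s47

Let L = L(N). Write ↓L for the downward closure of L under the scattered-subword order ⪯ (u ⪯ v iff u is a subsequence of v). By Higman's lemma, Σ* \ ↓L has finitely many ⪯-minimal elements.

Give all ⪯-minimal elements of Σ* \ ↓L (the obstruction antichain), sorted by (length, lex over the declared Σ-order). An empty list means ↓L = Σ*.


|Q|=49, |F|=8, |δ|=125 (57 ε).
min D↑ (7 st, q0=0, F={6}): 0:4→0,r→0,x→1 1:4→1,r→1,x→2 2:4→3,r→2,x→2 3:4→3,r→4,x→3 4:4→5,r→4,x→4 5:4→5,r→6,x→5 6:4→6,r→6,x→6 (ε-aug+det+¬).
'xx4r4r': |S_i|=[19, 18, 17, 16, 15, 9, 7] end={s0,s19,s24,s28,s31,s33,s37} — reject; 6/6 deletions ∈↓L.
1 minimals (antichain).

Antichain: [xx4r4r].
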